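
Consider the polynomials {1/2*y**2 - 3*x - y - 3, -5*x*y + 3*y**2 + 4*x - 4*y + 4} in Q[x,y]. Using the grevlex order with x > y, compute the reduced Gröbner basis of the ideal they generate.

This is the nonlinear analogue of row-reducing a linear system.

f_1 = 1/2*y**2 - 3*x - y - 3, LT = y**2.
f_2 = -5*x*y + 3*y**2 + 4*x - 4*y + 4, LT = x*y.

S(f_1,f_2): lcm = x*y**2. S = 3/5*y**3 - 6*x**2 - 6/5*x*y - 4/5*y**2 - 6*x + 4/5*y.
  leading term y**3: subtract (6/5*y)·f_1 from 3/5*y**3 - 6*x**2 - 6/5*x*y - 4/5*y**2 - 6*x + 4/5*y → -6*x**2 + 12/5*x*y + 2/5*y**2 - 6*x + 22/5*y
  leading term x**2: no divisor's leading term divides it; move -6*x**2 to the remainder.
  leading term x*y: subtract (-12/25)·f_2 from 12/5*x*y + 2/5*y**2 - 6*x + 22/5*y → 46/25*y**2 - 102/25*x + 62/25*y + 48/25
  leading term y**2: subtract (92/25)·f_1 from 46/25*y**2 - 102/25*x + 62/25*y + 48/25 → 174/25*x + 154/25*y + 324/25
  leading term x: no divisor's leading term divides it; move 174/25*x to the remainder.
  leading term y: no divisor's leading term divides it; move 154/25*y to the remainder.
  leading term 1: no divisor's leading term divides it; move 324/25 to the remainder.
  remainder -6*x**2 + 174/25*x + 154/25*y + 324/25 ≠ 0; add g_3 = -6*x**2 + 174/25*x + 154/25*y + 324/25 to the basis.

The other S-polynomials (S(f_1,g_3), S(f_2,g_3)) all reduce to 0 modulo the current basis, so we have a Gröbner basis.

G = {x**2 - 29/25*x - 77/75*y - 54/25, x*y - 22/5*x - 2/5*y - 22/5, y**2 - 6*x - 2*y - 6}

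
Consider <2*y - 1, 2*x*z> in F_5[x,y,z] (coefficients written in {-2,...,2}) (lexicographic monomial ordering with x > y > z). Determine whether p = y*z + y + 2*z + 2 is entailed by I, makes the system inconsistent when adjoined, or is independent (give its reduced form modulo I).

First compute the reduced Gröbner basis of I by Buchberger's algorithm.
f_1 = 2*y - 1, LT = y.
f_2 = 2*x*z, LT = x*z.

The S-polynomials (S(f_1,f_2)) all reduce to 0 modulo the current basis, so we have a Gröbner basis.
Inter-reduce: drop elements whose leading term is divisible by another's, tail-reduce, and make monic.
Reduced Gröbner basis: {x*z, y + 2}.
Label its elements g_1 = x*z, g_2 = y + 2.

Reduce p = y*z + y + 2*z + 2 modulo G:
  leading term y*z: subtract (z)·g_2 from y*z + y + 2*z + 2 → y + 2
  leading term y: subtract (1)·g_2 from y + 2 → 0
  normal form = 0.
Since the normal form is 0, p ∈ I.

y*z + y + 2*z + 2 lies in I (it reduces to 0).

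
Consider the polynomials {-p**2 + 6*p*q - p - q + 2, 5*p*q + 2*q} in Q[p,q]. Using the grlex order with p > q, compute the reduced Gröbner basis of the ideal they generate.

f_1 = -p**2 + 6*p*q - p - q + 2, LT = p**2.
f_2 = 5*p*q + 2*q, LT = p*q.

S(f_1,f_2): lcm = p**2*q. S = -6*p*q**2 + 3/5*p*q + q**2 - 2*q.
  leading term p*q**2: subtract (-6/5*q)·f_2 from -6*p*q**2 + 3/5*p*q + q**2 - 2*q → 3/5*p*q + 17/5*q**2 - 2*q
  leading term p*q: subtract (3/25)·f_2 from 3/5*p*q + 17/5*q**2 - 2*q → 17/5*q**2 - 56/25*q
  leading term q**2: no divisor's leading term divides it; move 17/5*q**2 to the remainder.
  leading term q: no divisor's leading term divides it; move -56/25*q to the remainder.
  remainder 17/5*q**2 - 56/25*q ≠ 0; add g_3 = 17/5*q**2 - 56/25*q to the basis.

S(f_1,g_3): leading monomials are coprime, so the S-polynomial reduces to 0 (Buchberger's first criterion).
S(f_2,g_3): lcm = p*q**2. S = 56/85*p*q + 2/5*q**2.
  leading term p*q: subtract (56/425)·f_2 from 56/85*p*q + 2/5*q**2 → 2/5*q**2 - 112/425*q
  leading term q**2: subtract (2/17)·g_3 from 2/5*q**2 - 112/425*q → 0
  remainder 0.

Every S-polynomial of the final basis reduces to 0, so we have a Gröbner basis.

G = {p**2 + p + 17/5*q - 2, p*q + 2/5*q, q**2 - 56/85*q}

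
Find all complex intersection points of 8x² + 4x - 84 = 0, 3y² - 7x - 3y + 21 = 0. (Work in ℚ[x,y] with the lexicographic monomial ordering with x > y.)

{(3, 0), (3, 1), (-7/2, 1/2 - sqrt(537)*I/6), (-7/2, 1/2 + sqrt(537)*I/6)}

Compute a lex Gröbner basis by Buchberger's algorithm.
f_1 = 8x² + 4x - 84, LT = x².
f_2 = -7x + 3y² - 3y + 21, LT = x.

S(f_1,f_2): lcm = x². S = 3/7xy² - 3/7xy + 7/2x - 21/2.
  leading term xy²: subtract (-3/49y²)·f_2 from 3/7xy² - 3/7xy + 7/2x - 21/2 → -3/7xy + 7/2x + 9/49y⁴ - 9/49y³ + 9/7y² - 21/2
  leading term xy: subtract (3/49y)·f_2 from -3/7xy + 7/2x + 9/49y⁴ - 9/49y³ + 9/7y² - 21/2 → 7/2x + 9/49y⁴ - 18/49y³ + 72/49y² - 9/7y - 21/2
  leading term x: subtract (-½)·f_2 from 7/2x + 9/49y⁴ - 18/49y³ + 72/49y² - 9/7y - 21/2 → 9/49y⁴ - 18/49y³ + 291/98y² - 39/14y
  leading term y⁴: no divisor's leading term divides it; move 9/49y⁴ to the remainder.
  leading term y³: no divisor's leading term divides it; move -18/49y³ to the remainder.
  leading term y²: no divisor's leading term divides it; move 291/98y² to the remainder.
  leading term y: no divisor's leading term divides it; move -39/14y to the remainder.
  remainder 9/49y⁴ - 18/49y³ + 291/98y² - 39/14y ≠ 0; add h_3 = 9/49y⁴ - 18/49y³ + 291/98y² - 39/14y to the basis.

The other S-polynomials (S(f_1,h_3), S(f_2,h_3)) all reduce to 0 modulo the current basis, so we have a Gröbner basis.
Inter-reduce: drop elements whose leading term is divisible by another's, tail-reduce, and make monic.
Reduced Gröbner basis: {x - 3/7y² + 3/7y - 3, y⁴ - 2y³ + 97/6y² - 91/6y}.

A lex Gröbner basis eliminates variables successively. Here y⁴ - 2y³ + 97/6y² - 91/6y depends only on y, with roots {0, 1, 1/2 - sqrt(537)*I/6, 1/2 + sqrt(537)*I/6}; lifting each root through the earlier basis elements recovers the full solutions.
  y = 0: the earlier basis element becomes x - 3 = 0, giving x = 3 — point (3, 0).
  y = 1: the earlier basis element becomes x - 3 = 0, giving x = 3 — point (3, 1).
  y = 1/2 - sqrt(537)*I/6: the earlier basis element becomes x + 7/2 = 0, giving x = -7/2 — point (-7/2, 1/2 - sqrt(537)*I/6).
  y = 1/2 + sqrt(537)*I/6: the earlier basis element becomes x + 7/2 = 0, giving x = -7/2 — point (-7/2, 1/2 + sqrt(537)*I/6).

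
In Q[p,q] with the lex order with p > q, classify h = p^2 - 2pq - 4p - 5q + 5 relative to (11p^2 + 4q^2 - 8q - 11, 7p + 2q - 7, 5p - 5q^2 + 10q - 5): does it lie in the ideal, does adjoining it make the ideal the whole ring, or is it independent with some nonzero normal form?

Adjoining p^2 - 2pq - 4p - 5q + 5 makes the ideal the whole ring: the system is inconsistent.

First compute the reduced Gröbner basis of I by Buchberger's algorithm.
f_1 = 11p^2 + 4q^2 - 8q - 11, LT = p^2.
f_2 = 7p + 2q - 7, LT = p.
f_3 = 5p - 5q^2 + 10q - 5, LT = p.

S(f_1,f_2): lcm = p^2. S = -2/7pq + p + 4/11q^2 - 8/11q - 1.
  leading term pq: subtract (-2/49q)·f_2 from -2/7pq + p + 4/11q^2 - 8/11q - 1 → p + 240/539q^2 - 78/77q - 1
  leading term p: subtract (1/7)·f_2 from p + 240/539q^2 - 78/77q - 1 → 240/539q^2 - 100/77q
  leading term q^2: no divisor's leading term divides it; move 240/539q^2 to the remainder.
  leading term q: no divisor's leading term divides it; move -100/77q to the remainder.
  remainder 240/539q^2 - 100/77q ≠ 0; add k_4 = 240/539q^2 - 100/77q to the basis.

S(f_1,f_3): lcm = p^2. S = pq^2 - 2pq + p + 4/11q^2 - 8/11q - 1.
  leading term pq^2: subtract (1/7q^2)·f_2 from pq^2 - 2pq + p + 4/11q^2 - 8/11q - 1 → -2pq + p - 2/7q^3 + 15/11q^2 - 8/11q - 1
  leading term pq: subtract (-2/7q)·f_2 from -2pq + p - 2/7q^3 + 15/11q^2 - 8/11q - 1 → p - 2/7q^3 + 149/77q^2 - 30/11q - 1
  leading term p: subtract (1/7)·f_2 from p - 2/7q^3 + 149/77q^2 - 30/11q - 1 → -2/7q^3 + 149/77q^2 - 232/77q
  leading term q^3: subtract (-77/120q)·k_4 from -2/7q^3 + 149/77q^2 - 232/77q → 509/462q^2 - 232/77q
  leading term q^2: subtract (3563/1440)·k_4 from 509/462q^2 - 232/77q → 101/504q
  leading term q: no divisor's leading term divides it; move 101/504q to the remainder.
  remainder 101/504q ≠ 0; add k_5 = 101/504q to the basis.

S(f_2,f_3): lcm = p. S = q^2 - 12/7q.
  leading term q^2: subtract (539/240)·k_4 from q^2 - 12/7q → 101/84q
  leading term q: subtract (6)·k_5 from 101/84q → 0
  remainder 0.

S(f_1,k_4): leading monomials are coprime, so the S-polynomial reduces to 0 (Buchberger's first criterion).
S(f_2,k_4): leading monomials are coprime, so the S-polynomial reduces to 0 (Buchberger's first criterion).
S(f_3,k_4): leading monomials are coprime, so the S-polynomial reduces to 0 (Buchberger's first criterion).
S(f_1,k_5): leading monomials are coprime, so the S-polynomial reduces to 0 (Buchberger's first criterion).
S(f_2,k_5): leading monomials are coprime, so the S-polynomial reduces to 0 (Buchberger's first criterion).
S(f_3,k_5): leading monomials are coprime, so the S-polynomial reduces to 0 (Buchberger's first criterion).
S(k_4,k_5): lcm = q^2. S = -35/12q.
  leading term q: subtract (-1470/101)·k_5 from -35/12q → 0
  remainder 0.

Every S-polynomial of the final basis reduces to 0, so we have a Gröbner basis.
Inter-reduce: drop elements whose leading term is divisible by another's, tail-reduce, and make monic.
Reduced Gröbner basis: {p - 1, q}.
Label its elements g_1 = p - 1, g_2 = q.

Reduce h = p^2 - 2pq - 4p - 5q + 5 modulo G:
  leading term p^2: subtract (p)·g_1 from p^2 - 2pq - 4p - 5q + 5 → -2pq - 3p - 5q + 5
  leading term pq: subtract (-2q)·g_1 from -2pq - 3p - 5q + 5 → -3p - 7q + 5
  leading term p: subtract (-3)·g_1 from -3p - 7q + 5 → -7q + 2
  leading term q: subtract (-7)·g_2 from -7q + 2 → 2
  leading term 1: no divisor's leading term divides it; move 2 to the remainder.
  normal form = 2.
The normal form is nonzero, so h ∉ I. Since h minus its normal form lies in I, I + (h) = I + (r) where r = 2; decide whether this ideal is the whole ring.
Here r = 2 is a nonzero constant, hence a unit: 1 ∈ I + (h), the Gröbner basis of I + (h) is {1}, and the enlarged system has no common solution — adjoining h is inconsistent.

The remainder on division by a Gröbner basis is unique — it is the normal form.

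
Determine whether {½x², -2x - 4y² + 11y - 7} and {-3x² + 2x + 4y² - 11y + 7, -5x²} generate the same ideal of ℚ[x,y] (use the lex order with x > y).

For a fixed monomial order, each ideal has a unique reduced Gröbner basis; comparing bases decides equality.
Buchberger on the first generating set:
f_1 = ½x², LT = x².
f_2 = -2x - 4y² + 11y - 7, LT = x.

S(f_1,f_2): lcm = x². S = -2xy² + 11/2xy - 7/2x.
  leading term xy²: subtract (y²)·f_2 from -2xy² + 11/2xy - 7/2x → 11/2xy - 7/2x + 4y⁴ - 11y³ + 7y²
  leading term xy: subtract (-11/4y)·f_2 from 11/2xy - 7/2x + 4y⁴ - 11y³ + 7y² → -7/2x + 4y⁴ - 22y³ + 149/4y² - 77/4y
  leading term x: subtract (7/4)·f_2 from -7/2x + 4y⁴ - 22y³ + 149/4y² - 77/4y → 4y⁴ - 22y³ + 177/4y² - 77/2y + 49/4
  leading term y⁴: no divisor's leading term divides it; move 4y⁴ to the remainder.
  leading term y³: no divisor's leading term divides it; move -22y³ to the remainder.
  leading term y²: no divisor's leading term divides it; move 177/4y² to the remainder.
  leading term y: no divisor's leading term divides it; move -77/2y to the remainder.
  leading term 1: no divisor's leading term divides it; move 49/4 to the remainder.
  remainder 4y⁴ - 22y³ + 177/4y² - 77/2y + 49/4 ≠ 0; add g_3 = 4y⁴ - 22y³ + 177/4y² - 77/2y + 49/4 to the basis.

S(f_1,g_3): leading monomials are coprime, so the S-polynomial reduces to 0 (Buchberger's first criterion).
S(f_2,g_3): leading monomials are coprime, so the S-polynomial reduces to 0 (Buchberger's first criterion).
Every S-polynomial of the final basis reduces to 0, so we have a Gröbner basis.
Inter-reduce: drop elements whose leading term is divisible by another's, tail-reduce, and make monic.
Reduced Gröbner basis: {x + 2y² - 11/2y + 7/2, y⁴ - 11/2y³ + 177/16y² - 77/8y + 49/16}.

Buchberger on the second generating set:
h_1 = -3x² + 2x + 4y² - 11y + 7, LT = x².
h_2 = -5x², LT = x².

S(h_1,h_2): lcm = x². S = -⅔x - 4/3y² + 11/3y - 7/3.
  leading term x: no divisor's leading term divides it; move -⅔x to the remainder.
  leading term y²: no divisor's leading term divides it; move -4/3y² to the remainder.
  leading term y: no divisor's leading term divides it; move 11/3y to the remainder.
  leading term 1: no divisor's leading term divides it; move -7/3 to the remainder.
  remainder -⅔x - 4/3y² + 11/3y - 7/3 ≠ 0; add k_3 = -⅔x - 4/3y² + 11/3y - 7/3 to the basis.

S(h_1,k_3): lcm = x². S = -2xy² + 11/2xy - 25/6x - 4/3y² + 11/3y - 7/3.
  leading term xy²: subtract (3y²)·k_3 from -2xy² + 11/2xy - 25/6x - 4/3y² + 11/3y - 7/3 → 11/2xy - 25/6x + 4y⁴ - 11y³ + 17/3y² + 11/3y - 7/3
  leading term xy: subtract (-33/4y)·k_3 from 11/2xy - 25/6x + 4y⁴ - 11y³ + 17/3y² + 11/3y - 7/3 → -25/6x + 4y⁴ - 22y³ + 431/12y² - 187/12y - 7/3
  leading term x: subtract (25/4)·k_3 from -25/6x + 4y⁴ - 22y³ + 431/12y² - 187/12y - 7/3 → 4y⁴ - 22y³ + 177/4y² - 77/2y + 49/4
  leading term y⁴: no divisor's leading term divides it; move 4y⁴ to the remainder.
  leading term y³: no divisor's leading term divides it; move -22y³ to the remainder.
  leading term y²: no divisor's leading term divides it; move 177/4y² to the remainder.
  leading term y: no divisor's leading term divides it; move -77/2y to the remainder.
  leading term 1: no divisor's leading term divides it; move 49/4 to the remainder.
  remainder 4y⁴ - 22y³ + 177/4y² - 77/2y + 49/4 ≠ 0; add k_4 = 4y⁴ - 22y³ + 177/4y² - 77/2y + 49/4 to the basis.

S(h_2,k_3): lcm = x². S = -2xy² + 11/2xy - 7/2x.
  leading term xy²: subtract (3y²)·k_3 from -2xy² + 11/2xy - 7/2x → 11/2xy - 7/2x + 4y⁴ - 11y³ + 7y²
  leading term xy: subtract (-33/4y)·k_3 from 11/2xy - 7/2x + 4y⁴ - 11y³ + 7y² → -7/2x + 4y⁴ - 22y³ + 149/4y² - 77/4y
  leading term x: subtract (21/4)·k_3 from -7/2x + 4y⁴ - 22y³ + 149/4y² - 77/4y → 4y⁴ - 22y³ + 177/4y² - 77/2y + 49/4
  leading term y⁴: subtract (1)·k_4 from 4y⁴ - 22y³ + 177/4y² - 77/2y + 49/4 → 0
  remainder 0.

S(h_1,k_4): leading monomials are coprime, so the S-polynomial reduces to 0 (Buchberger's first criterion).
S(h_2,k_4): leading monomials are coprime, so the S-polynomial reduces to 0 (Buchberger's first criterion).
S(k_3,k_4): leading monomials are coprime, so the S-polynomial reduces to 0 (Buchberger's first criterion).
Every S-polynomial of the final basis reduces to 0, so we have a Gröbner basis.
Inter-reduce: drop elements whose leading term is divisible by another's, tail-reduce, and make monic.
Reduced Gröbner basis: {x + 2y² - 11/2y + 7/2, y⁴ - 11/2y³ + 177/16y² - 77/8y + 49/16}.

Same reduced basis, so the two generating sets span the same ideal.

Yes, the ideals are equal.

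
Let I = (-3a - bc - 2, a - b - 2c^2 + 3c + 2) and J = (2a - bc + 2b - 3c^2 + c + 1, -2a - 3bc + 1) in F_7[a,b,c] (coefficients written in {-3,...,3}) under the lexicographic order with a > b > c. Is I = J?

For a fixed monomial order, each ideal has a unique reduced Gröbner basis; comparing bases decides equality.
Buchberger on the first generating set:
f_1 = -3a - bc - 2, LT = a.
f_2 = a - b - 2c^2 + 3c + 2, LT = a.

S(f_1,f_2): lcm = a. S = -2bc + b + 2c^2 - 3c + 1.
  leading term bc: no divisor's leading term divides it; move -2bc to the remainder.
  leading term b: no divisor's leading term divides it; move b to the remainder.
  leading term c^2: no divisor's leading term divides it; move 2c^2 to the remainder.
  leading term c: no divisor's leading term divides it; move -3c to the remainder.
  leading term 1: no divisor's leading term divides it; move 1 to the remainder.
  remainder -2bc + b + 2c^2 - 3c + 1 ≠ 0; add g_3 = -2bc + b + 2c^2 - 3c + 1 to the basis.

The other S-polynomials (S(f_1,g_3), S(f_2,g_3)) all reduce to 0 modulo the current basis, so we have a Gröbner basis.
Inter-reduce: drop elements whose leading term is divisible by another's, tail-reduce, and make monic.
Reduced Gröbner basis: {a - b - 2c^2 + 3c + 2, bc + 3b - c^2 - 2c + 3}.

Buchberger on the second generating set:
h_1 = 2a - bc + 2b - 3c^2 + c + 1, LT = a.
h_2 = -2a - 3bc + 1, LT = a.

S(h_1,h_2): lcm = a. S = -2bc + b + 2c^2 - 3c + 1.
  leading term bc: no divisor's leading term divides it; move -2bc to the remainder.
  leading term b: no divisor's leading term divides it; move b to the remainder.
  leading term c^2: no divisor's leading term divides it; move 2c^2 to the remainder.
  leading term c: no divisor's leading term divides it; move -3c to the remainder.
  leading term 1: no divisor's leading term divides it; move 1 to the remainder.
  remainder -2bc + b + 2c^2 - 3c + 1 ≠ 0; add k_3 = -2bc + b + 2c^2 - 3c + 1 to the basis.

The other S-polynomials (S(h_1,k_3), S(h_2,k_3)) all reduce to 0 modulo the current basis, so we have a Gröbner basis.
Inter-reduce: drop elements whose leading term is divisible by another's, tail-reduce, and make monic.
Reduced Gröbner basis: {a - b - 2c^2 + 3c + 2, bc + 3b - c^2 - 2c + 3}.

The two bases agree; hence the ideals are identical.

Yes, the ideals are equal.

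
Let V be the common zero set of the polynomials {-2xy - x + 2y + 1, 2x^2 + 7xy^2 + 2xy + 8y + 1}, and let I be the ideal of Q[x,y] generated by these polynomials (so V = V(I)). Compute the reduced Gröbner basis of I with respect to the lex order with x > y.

f_1 = -2xy - x + 2y + 1, LT = xy.
f_2 = 2x^2 + 7xy^2 + 2xy + 8y + 1, LT = x^2.

S(f_1,f_2): lcm = x^2y. S = 1/2x^2 - 7/2xy^3 - xy^2 - xy - 1/2x - 4y^2 - 1/2y.
  reduce S modulo (f_1, f_2):
  remainder -7/2y^3 - 27/4y^2 - 4y - 3/4 ≠ 0; add g_3 = -7/2y^3 - 27/4y^2 - 4y - 3/4 to the basis.

The other S-polynomials (S(f_1,g_3), S(f_2,g_3)) all reduce to 0 modulo the current basis, so we have a Gröbner basis.

G = {x^2 + 3/8x + 7/2y^2 + 5y + 1/8, xy + 1/2x - y - 1/2, y^3 + 27/14y^2 + 8/7y + 3/14}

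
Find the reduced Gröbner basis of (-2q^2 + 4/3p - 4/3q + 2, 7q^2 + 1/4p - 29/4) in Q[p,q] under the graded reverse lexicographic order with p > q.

f_1 = -2q^2 + 4/3p - 4/3q + 2, LT = q^2.
f_2 = 7q^2 + 1/4p - 29/4, LT = q^2.

S(f_1,f_2): lcm = q^2. S = -59/84p + 2/3q + 1/28.
  leading term p: no divisor's leading term divides it; move -59/84p to the remainder.
  leading term q: no divisor's leading term divides it; move 2/3q to the remainder.
  leading term 1: no divisor's leading term divides it; move 1/28 to the remainder.
  remainder -59/84p + 2/3q + 1/28 ≠ 0; add g_3 = -59/84p + 2/3q + 1/28 to the basis.

The other S-polynomials (S(f_1,g_3), S(f_2,g_3)) all reduce to 0 modulo the current basis, so we have a Gröbner basis.
Inter-reduce: drop elements whose leading term is divisible by another's, tail-reduce, and make monic.

G = {q^2 + 2/59q - 61/59, p - 56/59q - 3/59}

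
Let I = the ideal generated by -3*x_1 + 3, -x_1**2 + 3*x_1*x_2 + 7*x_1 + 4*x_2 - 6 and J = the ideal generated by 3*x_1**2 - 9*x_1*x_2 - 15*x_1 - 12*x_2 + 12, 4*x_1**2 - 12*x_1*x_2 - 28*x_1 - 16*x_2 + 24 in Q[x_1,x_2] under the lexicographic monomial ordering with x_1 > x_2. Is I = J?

Two ideals are equal iff their reduced Gröbner bases coincide (the reduced basis is unique for a fixed ordering).
Buchberger on the first generating set:
f_1 = -3*x_1 + 3, LT = x_1.
f_2 = -x_1**2 + 3*x_1*x_2 + 7*x_1 + 4*x_2 - 6, LT = x_1**2.

S(f_1,f_2): lcm = x_1**2. S = 3*x_1*x_2 + 6*x_1 + 4*x_2 - 6.
  leading term x_1*x_2: subtract (-x_2)·f_1 from 3*x_1*x_2 + 6*x_1 + 4*x_2 - 6 → 6*x_1 + 7*x_2 - 6
  leading term x_1: subtract (-2)·f_1 from 6*x_1 + 7*x_2 - 6 → 7*x_2
  leading term x_2: no divisor's leading term divides it; move 7*x_2 to the remainder.
  remainder 7*x_2 ≠ 0; add g_3 = 7*x_2 to the basis.

The other S-polynomials (S(f_1,g_3), S(f_2,g_3)) all reduce to 0 modulo the current basis, so we have a Gröbner basis.
Inter-reduce: drop elements whose leading term is divisible by another's, tail-reduce, and make monic.
Reduced Gröbner basis: {x_1 - 1, x_2}.

Buchberger on the second generating set:
h_1 = 3*x_1**2 - 9*x_1*x_2 - 15*x_1 - 12*x_2 + 12, LT = x_1**2.
h_2 = 4*x_1**2 - 12*x_1*x_2 - 28*x_1 - 16*x_2 + 24, LT = x_1**2.

S(h_1,h_2): lcm = x_1**2. S = 2*x_1 - 2.
  leading term x_1: no divisor's leading term divides it; move 2*x_1 to the remainder.
  leading term 1: no divisor's leading term divides it; move -2 to the remainder.
  remainder 2*x_1 - 2 ≠ 0; add k_3 = 2*x_1 - 2 to the basis.

S(h_1,k_3): lcm = x_1**2. S = -3*x_1*x_2 - 4*x_1 - 4*x_2 + 4.
  leading term x_1*x_2: subtract (-3/2*x_2)·k_3 from -3*x_1*x_2 - 4*x_1 - 4*x_2 + 4 → -4*x_1 - 7*x_2 + 4
  leading term x_1: subtract (-2)·k_3 from -4*x_1 - 7*x_2 + 4 → -7*x_2
  leading term x_2: no divisor's leading term divides it; move -7*x_2 to the remainder.
  remainder -7*x_2 ≠ 0; add k_4 = -7*x_2 to the basis.

The other S-polynomials (S(h_2,k_3), S(h_1,k_4), S(h_2,k_4), S(k_3,k_4)) all reduce to 0 modulo the current basis, so we have a Gröbner basis.
Inter-reduce: drop elements whose leading term is divisible by another's, tail-reduce, and make monic.
Reduced Gröbner basis: {x_1 - 1, x_2}.

These coincide, so the ideals are equal.

Yes, the ideals are equal.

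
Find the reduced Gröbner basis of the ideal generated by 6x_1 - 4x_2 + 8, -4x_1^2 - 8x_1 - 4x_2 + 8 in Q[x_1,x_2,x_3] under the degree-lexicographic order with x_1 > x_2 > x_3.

f_1 = 6x_1 - 4x_2 + 8, LT = x_1.
f_2 = -4x_1^2 - 8x_1 - 4x_2 + 8, LT = x_1^2.

S(f_1,f_2): lcm = x_1^2. S = -2/3x_1x_2 - 2/3x_1 - x_2 + 2.
  leading term x_1x_2: subtract (-1/9x_2)·f_1 from -2/3x_1x_2 - 2/3x_1 - x_2 + 2 → -4/9x_2^2 - 2/3x_1 - 1/9x_2 + 2
  leading term x_2^2: no divisor's leading term divides it; move -4/9x_2^2 to the remainder.
  leading term x_1: subtract (-1/9)·f_1 from -2/3x_1 - 1/9x_2 + 2 → -5/9x_2 + 26/9
  leading term x_2: no divisor's leading term divides it; move -5/9x_2 to the remainder.
  leading term 1: no divisor's leading term divides it; move 26/9 to the remainder.
  remainder -4/9x_2^2 - 5/9x_2 + 26/9 ≠ 0; add g_3 = -4/9x_2^2 - 5/9x_2 + 26/9 to the basis.

The other S-polynomials (S(f_1,g_3), S(f_2,g_3)) all reduce to 0 modulo the current basis, so we have a Gröbner basis.
Inter-reduce: drop elements whose leading term is divisible by another's, tail-reduce, and make monic.

G = {x_2^2 + 5/4x_2 - 13/2, x_1 - 2/3x_2 + 4/3}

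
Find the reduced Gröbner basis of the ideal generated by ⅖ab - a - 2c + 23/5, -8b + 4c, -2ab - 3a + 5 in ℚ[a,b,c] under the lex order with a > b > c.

G = {a + 5/4c - 7/2, b - ½c, c² + ⅕c - 22/5}

f_1 = ⅖ab - a - 2c + 23/5, LT = ab.
f_2 = -8b + 4c, LT = b.
f_3 = -2ab - 3a + 5, LT = ab.

S(f_1,f_2): lcm = ab. S = ½ac - 5/2a - 5c + 23/2.
  leading term ac: no divisor's leading term divides it; move ½ac to the remainder.
  leading term a: no divisor's leading term divides it; move -5/2a to the remainder.
  leading term c: no divisor's leading term divides it; move -5c to the remainder.
  leading term 1: no divisor's leading term divides it; move 23/2 to the remainder.
  remainder ½ac - 5/2a - 5c + 23/2 ≠ 0; add g_4 = ½ac - 5/2a - 5c + 23/2 to the basis.

S(f_1,f_3): lcm = ab. S = -4a - 5c + 14.
  leading term a: no divisor's leading term divides it; move -4a to the remainder.
  leading term c: no divisor's leading term divides it; move -5c to the remainder.
  leading term 1: no divisor's leading term divides it; move 14 to the remainder.
  remainder -4a - 5c + 14 ≠ 0; add g_5 = -4a - 5c + 14 to the basis.

S(f_2,f_3): lcm = ab. S = -½ac - 3/2a + 5/2.
  leading term ac: subtract (-1)·g_4 from -½ac - 3/2a + 5/2 → -4a - 5c + 14
  leading term a: subtract (1)·g_5 from -4a - 5c + 14 → 0
  remainder 0.

S(f_1,g_4): lcm = abc. S = 5ab - 5/2ac + 10bc - 23b - 5c² + 23/2c.
  leading term ab: subtract (25/2)·f_1 from 5ab - 5/2ac + 10bc - 23b - 5c² + 23/2c → -5/2ac + 25/2a + 10bc - 23b - 5c² + 73/2c - 115/2
  leading term ac: subtract (-5)·g_4 from -5/2ac + 25/2a + 10bc - 23b - 5c² + 73/2c - 115/2 → 10bc - 23b - 5c² + 23/2c
  leading term bc: subtract (-5/4c)·f_2 from 10bc - 23b - 5c² + 23/2c → -23b + 23/2c
  leading term b: subtract (23/8)·f_2 from -23b + 23/2c → 0
  remainder 0.

S(f_2,g_4): leading monomials are coprime, so the S-polynomial reduces to 0 (Buchberger's first criterion).
S(f_3,g_4): lcm = abc. S = 5ab + 3/2ac + 10bc - 23b - 5/2c.
  leading term ab: subtract (25/2)·f_1 from 5ab + 3/2ac + 10bc - 23b - 5/2c → 3/2ac + 25/2a + 10bc - 23b + 45/2c - 115/2
  leading term ac: subtract (3)·g_4 from 3/2ac + 25/2a + 10bc - 23b + 45/2c - 115/2 → 20a + 10bc - 23b + 75/2c - 92
  leading term a: subtract (-5)·g_5 from 20a + 10bc - 23b + 75/2c - 92 → 10bc - 23b + 25/2c - 22
  leading term bc: subtract (-5/4c)·f_2 from 10bc - 23b + 25/2c - 22 → -23b + 5c² + 25/2c - 22
  leading term b: subtract (23/8)·f_2 from -23b + 5c² + 25/2c - 22 → 5c² + c - 22
  leading term c²: no divisor's leading term divides it; move 5c² to the remainder.
  leading term c: no divisor's leading term divides it; move c to the remainder.
  leading term 1: no divisor's leading term divides it; move -22 to the remainder.
  remainder 5c² + c - 22 ≠ 0; add g_6 = 5c² + c - 22 to the basis.

S(f_1,g_5): lcm = ab. S = -5/2a - 5/4bc + 7/2b - 5c + 23/2.
  leading term a: subtract (⅝)·g_5 from -5/2a - 5/4bc + 7/2b - 5c + 23/2 → -5/4bc + 7/2b - 15/8c + 11/4
  leading term bc: subtract (5/32c)·f_2 from -5/4bc + 7/2b - 15/8c + 11/4 → 7/2b - ⅝c² - 15/8c + 11/4
  leading term b: subtract (-7/16)·f_2 from 7/2b - ⅝c² - 15/8c + 11/4 → -⅝c² - ⅛c + 11/4
  leading term c²: subtract (-⅛)·g_6 from -⅝c² - ⅛c + 11/4 → 0
  remainder 0.

S(f_2,g_5): leading monomials are coprime, so the S-polynomial reduces to 0 (Buchberger's first criterion).
S(f_3,g_5): lcm = ab. S = 3/2a - 5/4bc + 7/2b - 5/2.
  leading term a: subtract (-⅜)·g_5 from 3/2a - 5/4bc + 7/2b - 5/2 → -5/4bc + 7/2b - 15/8c + 11/4
  leading term bc: subtract (5/32c)·f_2 from -5/4bc + 7/2b - 15/8c + 11/4 → 7/2b - ⅝c² - 15/8c + 11/4
  leading term b: subtract (-7/16)·f_2 from 7/2b - ⅝c² - 15/8c + 11/4 → -⅝c² - ⅛c + 11/4
  leading term c²: subtract (-⅛)·g_6 from -⅝c² - ⅛c + 11/4 → 0
  remainder 0.

S(g_4,g_5): lcm = ac. S = -5a - 5/4c² - 13/2c + 23.
  leading term a: subtract (5/4)·g_5 from -5a - 5/4c² - 13/2c + 23 → -5/4c² - ¼c + 11/2
  leading term c²: subtract (-¼)·g_6 from -5/4c² - ¼c + 11/2 → 0
  remainder 0.

S(f_1,g_6): leading monomials are coprime, so the S-polynomial reduces to 0 (Buchberger's first criterion).
S(f_2,g_6): leading monomials are coprime, so the S-polynomial reduces to 0 (Buchberger's first criterion).
S(f_3,g_6): leading monomials are coprime, so the S-polynomial reduces to 0 (Buchberger's first criterion).
S(g_4,g_6): lcm = ac². S = -26/5ac + 22/5a - 10c² + 23c.
  leading term ac: subtract (-52/5)·g_4 from -26/5ac + 22/5a - 10c² + 23c → -108/5a - 10c² - 29c + 598/5
  leading term a: subtract (27/5)·g_5 from -108/5a - 10c² - 29c + 598/5 → -10c² - 2c + 44
  leading term c²: subtract (-2)·g_6 from -10c² - 2c + 44 → 0
  remainder 0.

S(g_5,g_6): leading monomials are coprime, so the S-polynomial reduces to 0 (Buchberger's first criterion).
Every S-polynomial of the final basis reduces to 0, so we have a Gröbner basis.
Inter-reduce: drop elements whose leading term is divisible by another's, tail-reduce, and make monic.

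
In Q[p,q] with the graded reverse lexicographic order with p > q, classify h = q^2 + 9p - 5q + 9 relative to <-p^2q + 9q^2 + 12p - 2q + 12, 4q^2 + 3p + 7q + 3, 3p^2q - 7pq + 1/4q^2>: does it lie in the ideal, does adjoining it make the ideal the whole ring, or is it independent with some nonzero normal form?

q^2 + 9p - 5q + 9 lies in I (it reduces to 0).

First compute the reduced Gröbner basis of I by Buchberger's algorithm.
f_1 = -p^2q + 9q^2 + 12p - 2q + 12, LT = p^2q.
f_2 = 4q^2 + 3p + 7q + 3, LT = q^2.
f_3 = 3p^2q - 7pq + 1/4q^2, LT = p^2q.

S(f_1,f_2): lcm = p^2q^2. S = -3/4p^3 - 7/4p^2q - 9q^3 - 3/4p^2 - 12pq + 2q^2 - 12q.
  reduce S modulo (f_1, f_2, f_3):
  remainder -3/4p^3 - 3/4p^2 - 21/4pq - 45/2p - 21/4q - 45/2 ≠ 0; add k_4 = -3/4p^3 - 3/4p^2 - 21/4pq - 45/2p - 21/4q - 45/2 to the basis.

S(f_1,f_3): lcm = p^2q. S = 7/3pq - 109/12q^2 - 12p + 2q - 12.
  reduce S modulo (f_1, f_2, f_3, k_4):
  remainder 7/3pq - 83/16p + 859/48q - 83/16 ≠ 0; add k_5 = 7/3pq - 83/16p + 859/48q - 83/16 to the basis.

S(f_2,f_3): lcm = p^2q^2. S = 3/4p^3 + 7/4p^2q + 7/3pq^2 - 1/12q^3 + 3/4p^2.
  reduce S modulo (f_1, f_2, f_3, k_4, k_5):
  remainder -7/4p^2 - 64123/1792p + 62001/1792q - 60987/1792 ≠ 0; add k_6 = -7/4p^2 - 64123/1792p + 62001/1792q - 60987/1792 to the basis.

S(f_3,k_4): lcm = p^3q. S = -10/3p^2q - 83/12pq^2 - 30pq - 7q^2 - 30q.
  reduce S modulo (f_1, f_2, f_3, k_4, k_5, k_6):
  remainder -7672893/50176p + 14111095/50176q - 7672893/50176 ≠ 0; add k_7 = -7672893/50176p + 14111095/50176q - 7672893/50176 to the basis.

S(k_4,k_6): lcm = p^3. S = -60987/3136p^2 + 83953/3136pq + 33093/3136p + 7q + 30.
  reduce S modulo (f_1, f_2, f_3, k_4, k_5, k_6, k_7):
  remainder 19862879907/71613668q ≠ 0; add k_8 = 19862879907/71613668q to the basis.

The other S-polynomials (S(f_1,k_4), S(f_2,k_4), S(f_1,k_5), S(f_2,k_5), S(f_3,k_5), S(k_4,k_5), S(f_1,k_6), S(f_2,k_6), S(f_3,k_6), S(k_5,k_6), S(f_1,k_7), S(f_2,k_7), S(f_3,k_7), S(k_4,k_7), S(k_5,k_7), S(k_6,k_7), S(f_1,k_8), S(f_2,k_8), S(f_3,k_8), S(k_4,k_8), S(k_5,k_8), S(k_6,k_8), S(k_7,k_8)) all reduce to 0 modulo the current basis, so we have a Gröbner basis.
Inter-reduce: drop elements whose leading term is divisible by another's, tail-reduce, and make monic.
Reduced Gröbner basis: {p + 1, q}.
Label its elements g_1 = p + 1, g_2 = q.

Reduce h = q^2 + 9p - 5q + 9 modulo G:
  leading term q^2: subtract (q)·g_2 from q^2 + 9p - 5q + 9 → 9p - 5q + 9
  leading term p: subtract (9)·g_1 from 9p - 5q + 9 → -5q
  leading term q: subtract (-5)·g_2 from -5q → 0
  normal form = 0.
Since the normal form is 0, h ∈ I.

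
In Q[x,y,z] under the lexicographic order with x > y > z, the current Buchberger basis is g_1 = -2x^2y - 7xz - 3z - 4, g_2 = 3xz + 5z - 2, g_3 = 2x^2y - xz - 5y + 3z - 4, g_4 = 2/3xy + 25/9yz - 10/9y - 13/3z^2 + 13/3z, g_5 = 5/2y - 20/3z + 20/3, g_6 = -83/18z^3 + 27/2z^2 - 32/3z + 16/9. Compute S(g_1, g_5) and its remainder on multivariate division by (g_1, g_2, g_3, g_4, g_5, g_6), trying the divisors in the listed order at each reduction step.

lcm(LM(g_1), LM(g_5)) = x^2y.
S = (lcm/LT(g_1))·g_1 − (lcm/LT(g_5))·g_5 = 8/3x^2z - 8/3x^2 + 7/2xz + 3/2z + 2.
Reduce S modulo (g_1, g_2, g_3, g_4, g_5, g_6) in that order:
  leading term x^2z: subtract (8/9x)·g_2 from 8/3x^2z - 8/3x^2 + 7/2xz + 3/2z + 2 → -8/3x^2 - 17/18xz + 16/9x + 3/2z + 2
  leading term x^2: no divisor's leading term divides it; move -8/3x^2 to the remainder.
  leading term xz: subtract (-17/54)·g_2 from -17/18xz + 16/9x + 3/2z + 2 → 16/9x + 83/27z + 37/27
  leading term x: no divisor's leading term divides it; move 16/9x to the remainder.
  leading term z: no divisor's leading term divides it; move 83/27z to the remainder.
  leading term 1: no divisor's leading term divides it; move 37/27 to the remainder.
The remainder -8/3x^2 + 16/9x + 83/27z + 37/27 is nonzero, so it would be added as the next basis element.
This is the inner loop of Buchberger's algorithm — each nonzero remainder becomes a new basis element.

S(g_1, g_5) = 8/3x^2z - 8/3x^2 + 7/2xz + 3/2z + 2; remainder on division = -8/3x^2 + 16/9x + 83/27z + 37/27.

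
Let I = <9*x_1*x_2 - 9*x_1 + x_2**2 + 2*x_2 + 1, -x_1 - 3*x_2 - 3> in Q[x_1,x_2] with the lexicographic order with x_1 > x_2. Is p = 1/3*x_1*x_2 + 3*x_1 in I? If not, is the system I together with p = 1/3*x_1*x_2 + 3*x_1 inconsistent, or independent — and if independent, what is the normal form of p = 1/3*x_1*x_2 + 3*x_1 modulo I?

1/3*x_1*x_2 + 3*x_1 is independent of I; its normal form modulo I is -131/13*x_2 - 131/13.

First compute the reduced Gröbner basis of I by Buchberger's algorithm.
f_1 = 9*x_1*x_2 - 9*x_1 + x_2**2 + 2*x_2 + 1, LT = x_1*x_2.
f_2 = -x_1 - 3*x_2 - 3, LT = x_1.

S(f_1,f_2): lcm = x_1*x_2. S = -x_1 - 26/9*x_2**2 - 25/9*x_2 + 1/9.
  leading term x_1: subtract (1)·f_2 from -x_1 - 26/9*x_2**2 - 25/9*x_2 + 1/9 → -26/9*x_2**2 + 2/9*x_2 + 28/9
  leading term x_2**2: no divisor's leading term divides it; move -26/9*x_2**2 to the remainder.
  leading term x_2: no divisor's leading term divides it; move 2/9*x_2 to the remainder.
  leading term 1: no divisor's leading term divides it; move 28/9 to the remainder.
  remainder -26/9*x_2**2 + 2/9*x_2 + 28/9 ≠ 0; add h_3 = -26/9*x_2**2 + 2/9*x_2 + 28/9 to the basis.

The other S-polynomials (S(f_1,h_3), S(f_2,h_3)) all reduce to 0 modulo the current basis, so we have a Gröbner basis.
Inter-reduce: drop elements whose leading term is divisible by another's, tail-reduce, and make monic.
Reduced Gröbner basis: {x_1 + 3*x_2 + 3, x_2**2 - 1/13*x_2 - 14/13}.
Label its elements g_1 = x_1 + 3*x_2 + 3, g_2 = x_2**2 - 1/13*x_2 - 14/13.

Reduce p = 1/3*x_1*x_2 + 3*x_1 modulo G:
  leading term x_1*x_2: subtract (1/3*x_2)·g_1 from 1/3*x_1*x_2 + 3*x_1 → 3*x_1 - x_2**2 - x_2
  leading term x_1: subtract (3)·g_1 from 3*x_1 - x_2**2 - x_2 → -x_2**2 - 10*x_2 - 9
  leading term x_2**2: subtract (-1)·g_2 from -x_2**2 - 10*x_2 - 9 → -131/13*x_2 - 131/13
  leading term x_2: no divisor's leading term divides it; move -131/13*x_2 to the remainder.
  leading term 1: no divisor's leading term divides it; move -131/13 to the remainder.
  normal form = -131/13*x_2 - 131/13.
The normal form is nonzero, so p ∉ I. Since p minus its normal form lies in I, I + (p) = I + (r) where r = -131/13*x_2 - 131/13; decide whether this ideal is the whole ring.
Run Buchberger on G together with r (pairs among the g_i already reduce to 0 since G is a Gröbner basis):
g_1 = x_1 + 3*x_2 + 3, LT = x_1.
g_2 = x_2**2 - 1/13*x_2 - 14/13, LT = x_2**2.
r = -131/13*x_2 - 131/13, LT = x_2.

The S-polynomials (S(g_1,g_2), S(g_1,r), S(g_2,r)) all reduce to 0 modulo the current basis, so we have a Gröbner basis.
Inter-reduce: drop elements whose leading term is divisible by another's, tail-reduce, and make monic.
Reduced Gröbner basis: {x_1, x_2 + 1}.
The reduced Gröbner basis of I + (p) is {x_1, x_2 + 1} ≠ {1}, a proper ideal, so the enlarged system stays consistent: p is independent of I, with normal form -131/13*x_2 - 131/13.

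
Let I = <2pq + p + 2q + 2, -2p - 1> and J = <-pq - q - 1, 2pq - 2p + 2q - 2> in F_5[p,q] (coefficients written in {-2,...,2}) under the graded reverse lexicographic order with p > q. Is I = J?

Since reduced Gröbner bases are canonical representatives of ideals under a given ordering, it suffices to compute and compare them.
Buchberger on the first generating set:
f_1 = 2pq + p + 2q + 2, LT = pq.
f_2 = -2p - 1, LT = p.

S(f_1,f_2): lcm = pq. S = -2p - 2q + 1.
  reduce S modulo (f_1, f_2):
  remainder -2q + 2 ≠ 0; add g_3 = -2q + 2 to the basis.

The other S-polynomials (S(f_1,g_3), S(f_2,g_3)) all reduce to 0 modulo the current basis, so we have a Gröbner basis.
Inter-reduce: drop elements whose leading term is divisible by another's, tail-reduce, and make monic.
Reduced Gröbner basis: {p - 2, q - 1}.

Buchberger on the second generating set:
h_1 = -pq - q - 1, LT = pq.
h_2 = 2pq - 2p + 2q - 2, LT = pq.

S(h_1,h_2): lcm = pq. S = p + 2.
  reduce S modulo (h_1, h_2):
  remainder p + 2 ≠ 0; add k_3 = p + 2 to the basis.

S(h_1,k_3): lcm = pq. S = -q + 1.
  reduce S modulo (h_1, h_2, k_3):
  remainder -q + 1 ≠ 0; add k_4 = -q + 1 to the basis.

The other S-polynomials (S(h_2,k_3), S(h_1,k_4), S(h_2,k_4), S(k_3,k_4)) all reduce to 0 modulo the current basis, so we have a Gröbner basis.
Inter-reduce: drop elements whose leading term is divisible by another's, tail-reduce, and make monic.
Reduced Gröbner basis: {p + 2, q - 1}.

The bases are distinct; the ideals are different.

No, the ideals differ.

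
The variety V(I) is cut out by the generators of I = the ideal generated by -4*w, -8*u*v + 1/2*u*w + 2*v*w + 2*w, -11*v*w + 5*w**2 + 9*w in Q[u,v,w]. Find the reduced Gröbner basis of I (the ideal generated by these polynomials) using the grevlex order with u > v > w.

f_1 = -4*w, LT = w.
f_2 = -8*u*v + 1/2*u*w + 2*v*w + 2*w, LT = u*v.
f_3 = -11*v*w + 5*w**2 + 9*w, LT = v*w.

The S-polynomials (S(f_1,f_2), S(f_1,f_3), S(f_2,f_3)) all reduce to 0 modulo the current basis, so we have a Gröbner basis.
Inter-reduce: drop elements whose leading term is divisible by another's, tail-reduce, and make monic.

G = {u*v, w}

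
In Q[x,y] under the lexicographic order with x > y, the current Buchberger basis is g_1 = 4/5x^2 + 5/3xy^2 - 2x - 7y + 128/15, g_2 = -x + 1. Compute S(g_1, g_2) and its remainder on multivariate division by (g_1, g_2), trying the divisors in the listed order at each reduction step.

S(g_1, g_2) = 25/12xy^2 - 3/2x - 35/4y + 32/3; remainder on division = 25/12y^2 - 35/4y + 55/6.

lcm(LM(g_1), LM(g_2)) = x^2.
S = (lcm/LT(g_1))·g_1 − (lcm/LT(g_2))·g_2 = 25/12xy^2 - 3/2x - 35/4y + 32/3.
Reduce S modulo (g_1, g_2) in that order:
  leading term xy^2: subtract (-25/12y^2)·g_2 from 25/12xy^2 - 3/2x - 35/4y + 32/3 → -3/2x + 25/12y^2 - 35/4y + 32/3
  leading term x: subtract (3/2)·g_2 from -3/2x + 25/12y^2 - 35/4y + 32/3 → 25/12y^2 - 35/4y + 55/6
  leading term y^2: no divisor's leading term divides it; move 25/12y^2 to the remainder.
  leading term y: no divisor's leading term divides it; move -35/4y to the remainder.
  leading term 1: no divisor's leading term divides it; move 55/6 to the remainder.
The remainder 25/12y^2 - 35/4y + 55/6 is nonzero, so it would be added as the next basis element.
An S-polynomial is built so that the two leading terms cancel; whether anything survives reduction is exactly the Gröbner-basis criterion.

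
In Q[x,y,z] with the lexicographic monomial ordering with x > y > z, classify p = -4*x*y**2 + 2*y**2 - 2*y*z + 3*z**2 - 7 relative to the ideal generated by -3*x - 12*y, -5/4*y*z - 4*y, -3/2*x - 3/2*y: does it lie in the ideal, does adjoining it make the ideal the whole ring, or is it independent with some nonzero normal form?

-4*x*y**2 + 2*y**2 - 2*y*z + 3*z**2 - 7 is independent of I; its normal form modulo I is 3*z**2 - 7.

First compute the reduced Gröbner basis of I by Buchberger's algorithm.
f_1 = -3*x - 12*y, LT = x.
f_2 = -5/4*y*z - 4*y, LT = y*z.
f_3 = -3/2*x - 3/2*y, LT = x.

S(f_1,f_3): lcm = x. S = 3*y.
  reduce S modulo (f_1, f_2, f_3):
  remainder 3*y ≠ 0; add h_4 = 3*y to the basis.

The other S-polynomials (S(f_1,f_2), S(f_2,f_3), S(f_1,h_4), S(f_2,h_4), S(f_3,h_4)) all reduce to 0 modulo the current basis, so we have a Gröbner basis.
Inter-reduce: drop elements whose leading term is divisible by another's, tail-reduce, and make monic.
Reduced Gröbner basis: {x, y}.
Label its elements g_1 = x, g_2 = y.

Reduce p = -4*x*y**2 + 2*y**2 - 2*y*z + 3*z**2 - 7 modulo G:
  leading term x*y**2: subtract (-4*y**2)·g_1 from -4*x*y**2 + 2*y**2 - 2*y*z + 3*z**2 - 7 → 2*y**2 - 2*y*z + 3*z**2 - 7
  leading term y**2: subtract (2*y)·g_2 from 2*y**2 - 2*y*z + 3*z**2 - 7 → -2*y*z + 3*z**2 - 7
  leading term y*z: subtract (-2*z)·g_2 from -2*y*z + 3*z**2 - 7 → 3*z**2 - 7
  leading term z**2: no divisor's leading term divides it; move 3*z**2 to the remainder.
  leading term 1: no divisor's leading term divides it; move -7 to the remainder.
  normal form = 3*z**2 - 7.
The normal form is nonzero, so p ∉ I. Since p minus its normal form lies in I, I + (p) = I + (r) where r = 3*z**2 - 7; decide whether this ideal is the whole ring.
Run Buchberger on G together with r (pairs among the g_i already reduce to 0 since G is a Gröbner basis):
g_1 = x, LT = x.
g_2 = y, LT = y.
r = 3*z**2 - 7, LT = z**2.

The S-polynomials (S(g_1,g_2), S(g_1,r), S(g_2,r)) all reduce to 0 modulo the current basis, so we have a Gröbner basis.
Inter-reduce: drop elements whose leading term is divisible by another's, tail-reduce, and make monic.
Reduced Gröbner basis: {x, y, z**2 - 7/3}.
The reduced Gröbner basis of I + (p) is {x, y, z**2 - 7/3} ≠ {1}, a proper ideal, so the enlarged system stays consistent: p is independent of I, with normal form 3*z**2 - 7.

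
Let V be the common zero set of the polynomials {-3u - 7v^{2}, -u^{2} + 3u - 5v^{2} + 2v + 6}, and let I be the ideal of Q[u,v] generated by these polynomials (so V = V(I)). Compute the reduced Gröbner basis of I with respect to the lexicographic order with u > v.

f_1 = -3u - 7v^{2}, LT = u.
f_2 = -u^{2} + 3u - 5v^{2} + 2v + 6, LT = u^{2}.

S(f_1,f_2): lcm = u^{2}. S = \tfrac{7}{3}uv^{2} + 3u - 5v^{2} + 2v + 6.
  leading term uv^{2}: subtract (-\tfrac{7}{9}v^{2})·f_1 from \tfrac{7}{3}uv^{2} + 3u - 5v^{2} + 2v + 6 → 3u - \tfrac{49}{9}v^{4} - 5v^{2} + 2v + 6
  leading term u: subtract (-1)·f_1 from 3u - \tfrac{49}{9}v^{4} - 5v^{2} + 2v + 6 → -\tfrac{49}{9}v^{4} - 12v^{2} + 2v + 6
  leading term v^{4}: no divisor's leading term divides it; move -\tfrac{49}{9}v^{4} to the remainder.
  leading term v^{2}: no divisor's leading term divides it; move -12v^{2} to the remainder.
  leading term v: no divisor's leading term divides it; move 2v to the remainder.
  leading term 1: no divisor's leading term divides it; move 6 to the remainder.
  remainder -\tfrac{49}{9}v^{4} - 12v^{2} + 2v + 6 ≠ 0; add g_3 = -\tfrac{49}{9}v^{4} - 12v^{2} + 2v + 6 to the basis.

The other S-polynomials (S(f_1,g_3), S(f_2,g_3)) all reduce to 0 modulo the current basis, so we have a Gröbner basis.
Inter-reduce: drop elements whose leading term is divisible by another's, tail-reduce, and make monic.

G = {u + \tfrac{7}{3}v^{2}, v^{4} + \tfrac{108}{49}v^{2} - \tfrac{18}{49}v - \tfrac{54}{49}}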